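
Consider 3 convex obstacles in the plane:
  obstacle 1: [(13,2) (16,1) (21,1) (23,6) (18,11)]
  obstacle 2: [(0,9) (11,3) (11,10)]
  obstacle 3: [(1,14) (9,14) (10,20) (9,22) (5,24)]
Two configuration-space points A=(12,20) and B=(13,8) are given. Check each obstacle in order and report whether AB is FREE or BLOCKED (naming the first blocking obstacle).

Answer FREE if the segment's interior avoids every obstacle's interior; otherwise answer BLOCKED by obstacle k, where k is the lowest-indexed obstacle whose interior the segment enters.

FREE

Obstacle 1 [(13,2) (16,1) (21,1) (23,6) (18,11)]:
  edge (13,2)–(16,1): clear
  edge (16,1)–(21,1): clear
  edge (21,1)–(23,6): clear
  edge (23,6)–(18,11): clear
  edge (18,11)–(13,2): clear
  midpoint (25/2,14) outside
  → clear
Obstacle 2 [(0,9) (11,3) (11,10)]:
  edge (0,9)–(11,3): clear
  edge (11,3)–(11,10): clear
  edge (11,10)–(0,9): clear
  midpoint (25/2,14) outside
  → clear
Obstacle 3 [(1,14) (9,14) (10,20) (9,22) (5,24)]:
  edge (1,14)–(9,14): clear
  edge (9,14)–(10,20): clear
  edge (10,20)–(9,22): clear
  edge (9,22)–(5,24): clear
  edge (5,24)–(1,14): clear
  midpoint (25/2,14) outside
  → clear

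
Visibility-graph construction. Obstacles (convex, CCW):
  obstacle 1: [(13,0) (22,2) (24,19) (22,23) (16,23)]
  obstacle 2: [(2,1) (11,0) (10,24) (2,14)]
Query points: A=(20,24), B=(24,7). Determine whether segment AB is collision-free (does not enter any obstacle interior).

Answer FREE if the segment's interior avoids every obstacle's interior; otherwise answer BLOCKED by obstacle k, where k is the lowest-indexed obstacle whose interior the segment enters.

BLOCKED by obstacle 1

Obstacle 1 [(13,0) (22,2) (24,19) (22,23) (16,23)]:
  edge (13,0)–(22,2): clear
  edge (22,2)–(24,19): crosses AB
  edge (24,19)–(22,23): clear
  edge (22,23)–(16,23): crosses AB
  edge (16,23)–(13,0): clear
  → BLOCKED
Obstacle 2 [(2,1) (11,0) (10,24) (2,14)]:
  edge (2,1)–(11,0): clear
  edge (11,0)–(10,24): clear
  edge (10,24)–(2,14): clear
  edge (2,14)–(2,1): clear
  midpoint (22,31/2) outside
  → clear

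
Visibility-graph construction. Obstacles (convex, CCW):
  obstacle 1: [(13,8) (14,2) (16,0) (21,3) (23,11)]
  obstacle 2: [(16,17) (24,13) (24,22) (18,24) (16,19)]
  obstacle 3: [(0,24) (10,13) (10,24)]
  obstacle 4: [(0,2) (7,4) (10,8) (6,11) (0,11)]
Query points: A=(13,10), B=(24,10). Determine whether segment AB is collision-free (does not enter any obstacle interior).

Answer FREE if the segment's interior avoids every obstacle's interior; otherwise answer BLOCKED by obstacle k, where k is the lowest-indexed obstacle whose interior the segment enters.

BLOCKED by obstacle 1

Obstacle 1 [(13,8) (14,2) (16,0) (21,3) (23,11)]:
  edge (13,8)–(14,2): clear
  edge (14,2)–(16,0): clear
  edge (16,0)–(21,3): clear
  edge (21,3)–(23,11): crosses AB
  edge (23,11)–(13,8): crosses AB
  → BLOCKED
Obstacle 2 [(16,17) (24,13) (24,22) (18,24) (16,19)]:
  edge (16,17)–(24,13): clear
  edge (24,13)–(24,22): clear
  edge (24,22)–(18,24): clear
  edge (18,24)–(16,19): clear
  edge (16,19)–(16,17): clear
  midpoint (37/2,10) outside
  → clear
Obstacle 3 [(0,24) (10,13) (10,24)]:
  edge (0,24)–(10,13): clear
  edge (10,13)–(10,24): clear
  edge (10,24)–(0,24): clear
  midpoint (37/2,10) outside
  → clear
Obstacle 4 [(0,2) (7,4) (10,8) (6,11) (0,11)]:
  edge (0,2)–(7,4): clear
  edge (7,4)–(10,8): clear
  edge (10,8)–(6,11): clear
  edge (6,11)–(0,11): clear
  edge (0,11)–(0,2): clear
  midpoint (37/2,10) outside
  → clear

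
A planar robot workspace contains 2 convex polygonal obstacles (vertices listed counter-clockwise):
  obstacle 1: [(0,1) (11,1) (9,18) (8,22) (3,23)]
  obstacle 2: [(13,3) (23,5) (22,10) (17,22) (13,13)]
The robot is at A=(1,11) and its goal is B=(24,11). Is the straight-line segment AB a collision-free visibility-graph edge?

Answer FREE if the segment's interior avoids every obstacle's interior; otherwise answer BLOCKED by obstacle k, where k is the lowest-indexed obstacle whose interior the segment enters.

Obstacle 1 [(0,1) (11,1) (9,18) (8,22) (3,23)]:
  edge (0,1)–(11,1): clear
  edge (11,1)–(9,18): crosses AB
  edge (9,18)–(8,22): clear
  edge (8,22)–(3,23): clear
  edge (3,23)–(0,1): crosses AB
  → BLOCKED
Obstacle 2 [(13,3) (23,5) (22,10) (17,22) (13,13)]:
  edge (13,3)–(23,5): clear
  edge (23,5)–(22,10): clear
  edge (22,10)–(17,22): crosses AB
  edge (17,22)–(13,13): clear
  edge (13,13)–(13,3): crosses AB
  → BLOCKED

BLOCKED by obstacle 1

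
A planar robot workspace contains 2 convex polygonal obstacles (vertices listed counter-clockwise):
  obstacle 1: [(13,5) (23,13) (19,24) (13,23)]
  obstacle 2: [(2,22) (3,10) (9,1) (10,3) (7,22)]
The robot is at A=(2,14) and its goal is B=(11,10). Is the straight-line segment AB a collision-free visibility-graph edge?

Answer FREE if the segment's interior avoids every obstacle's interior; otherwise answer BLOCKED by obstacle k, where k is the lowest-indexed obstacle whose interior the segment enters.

BLOCKED by obstacle 2

Obstacle 1 [(13,5) (23,13) (19,24) (13,23)]:
  edge (13,5)–(23,13): clear
  edge (23,13)–(19,24): clear
  edge (19,24)–(13,23): clear
  edge (13,23)–(13,5): clear
  midpoint (13/2,12) outside
  → clear
Obstacle 2 [(2,22) (3,10) (9,1) (10,3) (7,22)]:
  edge (2,22)–(3,10): crosses AB
  edge (3,10)–(9,1): clear
  edge (9,1)–(10,3): clear
  edge (10,3)–(7,22): crosses AB
  edge (7,22)–(2,22): clear
  → BLOCKED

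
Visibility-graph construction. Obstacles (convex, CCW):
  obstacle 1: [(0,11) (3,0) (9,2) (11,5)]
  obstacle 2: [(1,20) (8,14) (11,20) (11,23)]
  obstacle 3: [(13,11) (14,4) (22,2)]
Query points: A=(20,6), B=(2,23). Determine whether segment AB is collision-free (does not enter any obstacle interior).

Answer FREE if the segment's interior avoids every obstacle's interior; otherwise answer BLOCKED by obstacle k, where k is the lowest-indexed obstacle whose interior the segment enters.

BLOCKED by obstacle 2

Obstacle 1 [(0,11) (3,0) (9,2) (11,5)]:
  edge (0,11)–(3,0): clear
  edge (3,0)–(9,2): clear
  edge (9,2)–(11,5): clear
  edge (11,5)–(0,11): clear
  midpoint (11,29/2) outside
  → clear
Obstacle 2 [(1,20) (8,14) (11,20) (11,23)]:
  edge (1,20)–(8,14): clear
  edge (8,14)–(11,20): crosses AB
  edge (11,20)–(11,23): clear
  edge (11,23)–(1,20): crosses AB
  → BLOCKED
Obstacle 3 [(13,11) (14,4) (22,2)]:
  edge (13,11)–(14,4): clear
  edge (14,4)–(22,2): clear
  edge (22,2)–(13,11): clear
  midpoint (11,29/2) outside
  → clear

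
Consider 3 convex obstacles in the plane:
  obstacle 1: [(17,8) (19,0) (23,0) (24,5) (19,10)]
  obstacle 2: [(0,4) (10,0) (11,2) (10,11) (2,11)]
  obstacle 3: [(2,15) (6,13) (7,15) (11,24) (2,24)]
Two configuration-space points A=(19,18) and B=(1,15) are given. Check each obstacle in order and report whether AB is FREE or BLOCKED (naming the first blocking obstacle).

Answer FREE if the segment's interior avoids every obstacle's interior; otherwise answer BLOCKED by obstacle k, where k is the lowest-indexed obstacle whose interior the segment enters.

Obstacle 1 [(17,8) (19,0) (23,0) (24,5) (19,10)]:
  edge (17,8)–(19,0): clear
  edge (19,0)–(23,0): clear
  edge (23,0)–(24,5): clear
  edge (24,5)–(19,10): clear
  edge (19,10)–(17,8): clear
  midpoint (10,33/2) outside
  → clear
Obstacle 2 [(0,4) (10,0) (11,2) (10,11) (2,11)]:
  edge (0,4)–(10,0): clear
  edge (10,0)–(11,2): clear
  edge (11,2)–(10,11): clear
  edge (10,11)–(2,11): clear
  edge (2,11)–(0,4): clear
  midpoint (10,33/2) outside
  → clear
Obstacle 3 [(2,15) (6,13) (7,15) (11,24) (2,24)]:
  edge (2,15)–(6,13): clear
  edge (6,13)–(7,15): clear
  edge (7,15)–(11,24): crosses AB
  edge (11,24)–(2,24): clear
  edge (2,24)–(2,15): crosses AB
  → BLOCKED

BLOCKED by obstacle 3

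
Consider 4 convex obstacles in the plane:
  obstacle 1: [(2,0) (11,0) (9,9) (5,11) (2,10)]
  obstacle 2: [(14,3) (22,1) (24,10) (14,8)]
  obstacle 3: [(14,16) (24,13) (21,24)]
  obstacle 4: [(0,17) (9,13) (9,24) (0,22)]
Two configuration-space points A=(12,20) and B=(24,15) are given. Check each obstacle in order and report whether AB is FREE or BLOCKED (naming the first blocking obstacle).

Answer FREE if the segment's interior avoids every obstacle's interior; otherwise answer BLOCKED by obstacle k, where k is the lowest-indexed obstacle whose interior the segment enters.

Obstacle 1 [(2,0) (11,0) (9,9) (5,11) (2,10)]:
  edge (2,0)–(11,0): clear
  edge (11,0)–(9,9): clear
  edge (9,9)–(5,11): clear
  edge (5,11)–(2,10): clear
  edge (2,10)–(2,0): clear
  midpoint (18,35/2) outside
  → clear
Obstacle 2 [(14,3) (22,1) (24,10) (14,8)]:
  edge (14,3)–(22,1): clear
  edge (22,1)–(24,10): clear
  edge (24,10)–(14,8): clear
  edge (14,8)–(14,3): clear
  midpoint (18,35/2) outside
  → clear
Obstacle 3 [(14,16) (24,13) (21,24)]:
  edge (14,16)–(24,13): clear
  edge (24,13)–(21,24): crosses AB
  edge (21,24)–(14,16): crosses AB
  → BLOCKED
Obstacle 4 [(0,17) (9,13) (9,24) (0,22)]:
  edge (0,17)–(9,13): clear
  edge (9,13)–(9,24): clear
  edge (9,24)–(0,22): clear
  edge (0,22)–(0,17): clear
  midpoint (18,35/2) outside
  → clear

BLOCKED by obstacle 3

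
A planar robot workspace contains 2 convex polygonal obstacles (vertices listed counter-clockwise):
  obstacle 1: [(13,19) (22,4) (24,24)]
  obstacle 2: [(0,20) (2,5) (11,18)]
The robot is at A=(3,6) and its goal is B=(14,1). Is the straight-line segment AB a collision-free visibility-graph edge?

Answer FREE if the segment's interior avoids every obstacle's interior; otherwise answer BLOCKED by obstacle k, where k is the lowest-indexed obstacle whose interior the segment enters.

FREE

Obstacle 1 [(13,19) (22,4) (24,24)]:
  edge (13,19)–(22,4): clear
  edge (22,4)–(24,24): clear
  edge (24,24)–(13,19): clear
  midpoint (17/2,7/2) outside
  → clear
Obstacle 2 [(0,20) (2,5) (11,18)]:
  edge (0,20)–(2,5): clear
  edge (2,5)–(11,18): clear
  edge (11,18)–(0,20): clear
  midpoint (17/2,7/2) outside
  → clear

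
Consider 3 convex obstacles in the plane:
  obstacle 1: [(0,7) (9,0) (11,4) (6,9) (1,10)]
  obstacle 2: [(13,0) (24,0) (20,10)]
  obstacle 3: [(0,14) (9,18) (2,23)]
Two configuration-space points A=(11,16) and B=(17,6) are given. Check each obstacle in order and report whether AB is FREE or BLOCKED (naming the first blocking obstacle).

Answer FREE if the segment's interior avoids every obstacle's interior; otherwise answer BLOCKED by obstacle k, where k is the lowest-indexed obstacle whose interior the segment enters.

FREE

Obstacle 1 [(0,7) (9,0) (11,4) (6,9) (1,10)]:
  edge (0,7)–(9,0): clear
  edge (9,0)–(11,4): clear
  edge (11,4)–(6,9): clear
  edge (6,9)–(1,10): clear
  edge (1,10)–(0,7): clear
  midpoint (14,11) outside
  → clear
Obstacle 2 [(13,0) (24,0) (20,10)]:
  edge (13,0)–(24,0): clear
  edge (24,0)–(20,10): clear
  edge (20,10)–(13,0): clear
  midpoint (14,11) outside
  → clear
Obstacle 3 [(0,14) (9,18) (2,23)]:
  edge (0,14)–(9,18): clear
  edge (9,18)–(2,23): clear
  edge (2,23)–(0,14): clear
  midpoint (14,11) outside
  → clear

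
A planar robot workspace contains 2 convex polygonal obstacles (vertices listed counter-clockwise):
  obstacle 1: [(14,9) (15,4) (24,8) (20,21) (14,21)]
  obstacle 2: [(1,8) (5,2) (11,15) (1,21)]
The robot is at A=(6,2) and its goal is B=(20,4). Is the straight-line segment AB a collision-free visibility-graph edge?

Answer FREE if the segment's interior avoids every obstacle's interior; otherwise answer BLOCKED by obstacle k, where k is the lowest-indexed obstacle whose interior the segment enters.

Obstacle 1 [(14,9) (15,4) (24,8) (20,21) (14,21)]:
  edge (14,9)–(15,4): clear
  edge (15,4)–(24,8): clear
  edge (24,8)–(20,21): clear
  edge (20,21)–(14,21): clear
  edge (14,21)–(14,9): clear
  midpoint (13,3) outside
  → clear
Obstacle 2 [(1,8) (5,2) (11,15) (1,21)]:
  edge (1,8)–(5,2): clear
  edge (5,2)–(11,15): clear
  edge (11,15)–(1,21): clear
  edge (1,21)–(1,8): clear
  midpoint (13,3) outside
  → clear

FREE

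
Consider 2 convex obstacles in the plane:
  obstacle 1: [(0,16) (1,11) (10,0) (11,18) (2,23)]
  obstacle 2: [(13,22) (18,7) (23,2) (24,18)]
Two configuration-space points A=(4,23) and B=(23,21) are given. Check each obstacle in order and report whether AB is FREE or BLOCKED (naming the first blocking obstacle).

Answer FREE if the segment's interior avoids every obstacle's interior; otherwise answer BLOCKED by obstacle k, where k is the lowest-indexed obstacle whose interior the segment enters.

FREE

Obstacle 1 [(0,16) (1,11) (10,0) (11,18) (2,23)]:
  edge (0,16)–(1,11): clear
  edge (1,11)–(10,0): clear
  edge (10,0)–(11,18): clear
  edge (11,18)–(2,23): clear
  edge (2,23)–(0,16): clear
  midpoint (27/2,22) outside
  → clear
Obstacle 2 [(13,22) (18,7) (23,2) (24,18)]:
  edge (13,22)–(18,7): clear
  edge (18,7)–(23,2): clear
  edge (23,2)–(24,18): clear
  edge (24,18)–(13,22): clear
  midpoint (27/2,22) outside
  → clear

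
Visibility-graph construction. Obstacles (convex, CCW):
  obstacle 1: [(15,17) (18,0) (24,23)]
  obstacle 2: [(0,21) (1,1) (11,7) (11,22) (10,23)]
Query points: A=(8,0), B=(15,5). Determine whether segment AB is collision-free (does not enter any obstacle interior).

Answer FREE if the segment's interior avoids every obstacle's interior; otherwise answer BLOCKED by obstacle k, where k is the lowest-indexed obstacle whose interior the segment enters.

FREE

Obstacle 1 [(15,17) (18,0) (24,23)]:
  edge (15,17)–(18,0): clear
  edge (18,0)–(24,23): clear
  edge (24,23)–(15,17): clear
  midpoint (23/2,5/2) outside
  → clear
Obstacle 2 [(0,21) (1,1) (11,7) (11,22) (10,23)]:
  edge (0,21)–(1,1): clear
  edge (1,1)–(11,7): clear
  edge (11,7)–(11,22): clear
  edge (11,22)–(10,23): clear
  edge (10,23)–(0,21): clear
  midpoint (23/2,5/2) outside
  → clear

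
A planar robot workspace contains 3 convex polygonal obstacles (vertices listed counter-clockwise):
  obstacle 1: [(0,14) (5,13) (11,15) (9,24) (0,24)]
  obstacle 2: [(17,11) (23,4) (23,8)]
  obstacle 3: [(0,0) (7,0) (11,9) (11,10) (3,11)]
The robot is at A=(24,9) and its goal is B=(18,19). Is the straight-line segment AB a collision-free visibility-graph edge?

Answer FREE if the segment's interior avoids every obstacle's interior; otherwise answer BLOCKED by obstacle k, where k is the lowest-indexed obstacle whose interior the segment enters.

FREE

Obstacle 1 [(0,14) (5,13) (11,15) (9,24) (0,24)]:
  edge (0,14)–(5,13): clear
  edge (5,13)–(11,15): clear
  edge (11,15)–(9,24): clear
  edge (9,24)–(0,24): clear
  edge (0,24)–(0,14): clear
  midpoint (21,14) outside
  → clear
Obstacle 2 [(17,11) (23,4) (23,8)]:
  edge (17,11)–(23,4): clear
  edge (23,4)–(23,8): clear
  edge (23,8)–(17,11): clear
  midpoint (21,14) outside
  → clear
Obstacle 3 [(0,0) (7,0) (11,9) (11,10) (3,11)]:
  edge (0,0)–(7,0): clear
  edge (7,0)–(11,9): clear
  edge (11,9)–(11,10): clear
  edge (11,10)–(3,11): clear
  edge (3,11)–(0,0): clear
  midpoint (21,14) outside
  → clear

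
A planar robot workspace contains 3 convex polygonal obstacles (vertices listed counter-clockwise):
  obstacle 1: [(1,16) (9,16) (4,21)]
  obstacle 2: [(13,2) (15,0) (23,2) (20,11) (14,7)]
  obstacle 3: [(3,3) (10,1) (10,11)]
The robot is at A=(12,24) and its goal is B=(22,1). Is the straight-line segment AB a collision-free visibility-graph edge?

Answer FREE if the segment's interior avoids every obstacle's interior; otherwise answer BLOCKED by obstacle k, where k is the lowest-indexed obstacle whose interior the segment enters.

Obstacle 1 [(1,16) (9,16) (4,21)]:
  edge (1,16)–(9,16): clear
  edge (9,16)–(4,21): clear
  edge (4,21)–(1,16): clear
  midpoint (17,25/2) outside
  → clear
Obstacle 2 [(13,2) (15,0) (23,2) (20,11) (14,7)]:
  edge (13,2)–(15,0): clear
  edge (15,0)–(23,2): crosses AB
  edge (23,2)–(20,11): clear
  edge (20,11)–(14,7): crosses AB
  edge (14,7)–(13,2): clear
  → BLOCKED
Obstacle 3 [(3,3) (10,1) (10,11)]:
  edge (3,3)–(10,1): clear
  edge (10,1)–(10,11): clear
  edge (10,11)–(3,3): clear
  midpoint (17,25/2) outside
  → clear

BLOCKED by obstacle 2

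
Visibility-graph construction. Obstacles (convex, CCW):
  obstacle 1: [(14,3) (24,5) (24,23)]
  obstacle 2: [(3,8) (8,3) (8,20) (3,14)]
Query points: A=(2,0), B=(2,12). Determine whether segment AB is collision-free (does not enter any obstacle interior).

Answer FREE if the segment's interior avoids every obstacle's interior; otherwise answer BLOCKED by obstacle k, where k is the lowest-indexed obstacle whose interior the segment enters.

Obstacle 1 [(14,3) (24,5) (24,23)]:
  edge (14,3)–(24,5): clear
  edge (24,5)–(24,23): clear
  edge (24,23)–(14,3): clear
  midpoint (2,6) outside
  → clear
Obstacle 2 [(3,8) (8,3) (8,20) (3,14)]:
  edge (3,8)–(8,3): clear
  edge (8,3)–(8,20): clear
  edge (8,20)–(3,14): clear
  edge (3,14)–(3,8): clear
  midpoint (2,6) outside
  → clear

FREE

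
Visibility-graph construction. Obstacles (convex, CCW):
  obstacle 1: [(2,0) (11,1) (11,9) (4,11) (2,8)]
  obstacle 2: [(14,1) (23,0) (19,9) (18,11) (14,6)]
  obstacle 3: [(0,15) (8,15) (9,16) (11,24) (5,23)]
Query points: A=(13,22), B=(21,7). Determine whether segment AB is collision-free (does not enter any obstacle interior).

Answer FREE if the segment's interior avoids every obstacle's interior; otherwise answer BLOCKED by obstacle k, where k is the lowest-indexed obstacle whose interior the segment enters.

Obstacle 1 [(2,0) (11,1) (11,9) (4,11) (2,8)]:
  edge (2,0)–(11,1): clear
  edge (11,1)–(11,9): clear
  edge (11,9)–(4,11): clear
  edge (4,11)–(2,8): clear
  edge (2,8)–(2,0): clear
  midpoint (17,29/2) outside
  → clear
Obstacle 2 [(14,1) (23,0) (19,9) (18,11) (14,6)]:
  edge (14,1)–(23,0): clear
  edge (23,0)–(19,9): clear
  edge (19,9)–(18,11): clear
  edge (18,11)–(14,6): clear
  edge (14,6)–(14,1): clear
  midpoint (17,29/2) outside
  → clear
Obstacle 3 [(0,15) (8,15) (9,16) (11,24) (5,23)]:
  edge (0,15)–(8,15): clear
  edge (8,15)–(9,16): clear
  edge (9,16)–(11,24): clear
  edge (11,24)–(5,23): clear
  edge (5,23)–(0,15): clear
  midpoint (17,29/2) outside
  → clear

FREE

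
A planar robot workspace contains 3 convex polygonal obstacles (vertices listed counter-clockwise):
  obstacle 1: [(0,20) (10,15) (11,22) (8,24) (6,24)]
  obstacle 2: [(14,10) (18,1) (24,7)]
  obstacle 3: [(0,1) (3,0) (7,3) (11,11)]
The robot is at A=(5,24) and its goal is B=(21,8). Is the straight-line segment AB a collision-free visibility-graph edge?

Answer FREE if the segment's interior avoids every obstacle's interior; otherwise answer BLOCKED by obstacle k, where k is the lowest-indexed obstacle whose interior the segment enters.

Obstacle 1 [(0,20) (10,15) (11,22) (8,24) (6,24)]:
  edge (0,20)–(10,15): clear
  edge (10,15)–(11,22): crosses AB
  edge (11,22)–(8,24): clear
  edge (8,24)–(6,24): clear
  edge (6,24)–(0,20): crosses AB
  → BLOCKED
Obstacle 2 [(14,10) (18,1) (24,7)]:
  edge (14,10)–(18,1): clear
  edge (18,1)–(24,7): clear
  edge (24,7)–(14,10): clear
  midpoint (13,16) outside
  → clear
Obstacle 3 [(0,1) (3,0) (7,3) (11,11)]:
  edge (0,1)–(3,0): clear
  edge (3,0)–(7,3): clear
  edge (7,3)–(11,11): clear
  edge (11,11)–(0,1): clear
  midpoint (13,16) outside
  → clear

BLOCKED by obstacle 1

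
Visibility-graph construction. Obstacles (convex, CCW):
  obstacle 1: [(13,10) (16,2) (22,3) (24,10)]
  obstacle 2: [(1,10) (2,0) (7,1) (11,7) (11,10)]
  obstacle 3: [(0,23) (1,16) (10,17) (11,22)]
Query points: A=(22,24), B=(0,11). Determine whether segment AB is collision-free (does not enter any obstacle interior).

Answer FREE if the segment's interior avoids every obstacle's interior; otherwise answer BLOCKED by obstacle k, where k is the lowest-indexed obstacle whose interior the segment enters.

FREE

Obstacle 1 [(13,10) (16,2) (22,3) (24,10)]:
  edge (13,10)–(16,2): clear
  edge (16,2)–(22,3): clear
  edge (22,3)–(24,10): clear
  edge (24,10)–(13,10): clear
  midpoint (11,35/2) outside
  → clear
Obstacle 2 [(1,10) (2,0) (7,1) (11,7) (11,10)]:
  edge (1,10)–(2,0): clear
  edge (2,0)–(7,1): clear
  edge (7,1)–(11,7): clear
  edge (11,7)–(11,10): clear
  edge (11,10)–(1,10): clear
  midpoint (11,35/2) outside
  → clear
Obstacle 3 [(0,23) (1,16) (10,17) (11,22)]:
  edge (0,23)–(1,16): clear
  edge (1,16)–(10,17): clear
  edge (10,17)–(11,22): clear
  edge (11,22)–(0,23): clear
  midpoint (11,35/2) outside
  → clear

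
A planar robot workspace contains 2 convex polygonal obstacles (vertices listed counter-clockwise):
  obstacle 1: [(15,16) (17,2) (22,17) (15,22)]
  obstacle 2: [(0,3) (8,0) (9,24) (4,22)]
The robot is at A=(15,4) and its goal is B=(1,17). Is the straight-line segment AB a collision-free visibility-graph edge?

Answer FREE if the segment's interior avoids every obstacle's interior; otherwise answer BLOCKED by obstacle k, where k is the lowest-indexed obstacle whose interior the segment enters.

Obstacle 1 [(15,16) (17,2) (22,17) (15,22)]:
  edge (15,16)–(17,2): clear
  edge (17,2)–(22,17): clear
  edge (22,17)–(15,22): clear
  edge (15,22)–(15,16): clear
  midpoint (8,21/2) outside
  → clear
Obstacle 2 [(0,3) (8,0) (9,24) (4,22)]:
  edge (0,3)–(8,0): clear
  edge (8,0)–(9,24): crosses AB
  edge (9,24)–(4,22): clear
  edge (4,22)–(0,3): crosses AB
  → BLOCKED

BLOCKED by obstacle 2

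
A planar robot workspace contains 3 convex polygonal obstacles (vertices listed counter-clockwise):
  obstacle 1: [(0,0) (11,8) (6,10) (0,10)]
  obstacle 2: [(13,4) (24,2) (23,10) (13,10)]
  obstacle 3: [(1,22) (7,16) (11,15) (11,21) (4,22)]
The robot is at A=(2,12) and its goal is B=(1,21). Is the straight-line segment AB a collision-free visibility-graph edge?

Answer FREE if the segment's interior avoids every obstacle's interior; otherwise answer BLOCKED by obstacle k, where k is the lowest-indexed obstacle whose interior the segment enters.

Obstacle 1 [(0,0) (11,8) (6,10) (0,10)]:
  edge (0,0)–(11,8): clear
  edge (11,8)–(6,10): clear
  edge (6,10)–(0,10): clear
  edge (0,10)–(0,0): clear
  midpoint (3/2,33/2) outside
  → clear
Obstacle 2 [(13,4) (24,2) (23,10) (13,10)]:
  edge (13,4)–(24,2): clear
  edge (24,2)–(23,10): clear
  edge (23,10)–(13,10): clear
  edge (13,10)–(13,4): clear
  midpoint (3/2,33/2) outside
  → clear
Obstacle 3 [(1,22) (7,16) (11,15) (11,21) (4,22)]:
  edge (1,22)–(7,16): clear
  edge (7,16)–(11,15): clear
  edge (11,15)–(11,21): clear
  edge (11,21)–(4,22): clear
  edge (4,22)–(1,22): clear
  midpoint (3/2,33/2) outside
  → clear

FREE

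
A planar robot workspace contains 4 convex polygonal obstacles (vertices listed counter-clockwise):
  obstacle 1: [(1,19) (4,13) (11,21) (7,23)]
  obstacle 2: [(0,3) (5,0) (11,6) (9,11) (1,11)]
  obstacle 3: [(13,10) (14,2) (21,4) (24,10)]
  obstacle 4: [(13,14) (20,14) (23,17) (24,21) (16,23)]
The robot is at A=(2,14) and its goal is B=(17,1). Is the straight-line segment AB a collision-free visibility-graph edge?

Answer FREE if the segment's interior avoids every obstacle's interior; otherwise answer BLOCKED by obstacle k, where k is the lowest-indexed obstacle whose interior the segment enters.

Obstacle 1 [(1,19) (4,13) (11,21) (7,23)]:
  edge (1,19)–(4,13): clear
  edge (4,13)–(11,21): clear
  edge (11,21)–(7,23): clear
  edge (7,23)–(1,19): clear
  midpoint (19/2,15/2) outside
  → clear
Obstacle 2 [(0,3) (5,0) (11,6) (9,11) (1,11)]:
  edge (0,3)–(5,0): clear
  edge (5,0)–(11,6): clear
  edge (11,6)–(9,11): crosses AB
  edge (9,11)–(1,11): crosses AB
  edge (1,11)–(0,3): clear
  → BLOCKED
Obstacle 3 [(13,10) (14,2) (21,4) (24,10)]:
  edge (13,10)–(14,2): crosses AB
  edge (14,2)–(21,4): crosses AB
  edge (21,4)–(24,10): clear
  edge (24,10)–(13,10): clear
  → BLOCKED
Obstacle 4 [(13,14) (20,14) (23,17) (24,21) (16,23)]:
  edge (13,14)–(20,14): clear
  edge (20,14)–(23,17): clear
  edge (23,17)–(24,21): clear
  edge (24,21)–(16,23): clear
  edge (16,23)–(13,14): clear
  midpoint (19/2,15/2) outside
  → clear

BLOCKED by obstacle 2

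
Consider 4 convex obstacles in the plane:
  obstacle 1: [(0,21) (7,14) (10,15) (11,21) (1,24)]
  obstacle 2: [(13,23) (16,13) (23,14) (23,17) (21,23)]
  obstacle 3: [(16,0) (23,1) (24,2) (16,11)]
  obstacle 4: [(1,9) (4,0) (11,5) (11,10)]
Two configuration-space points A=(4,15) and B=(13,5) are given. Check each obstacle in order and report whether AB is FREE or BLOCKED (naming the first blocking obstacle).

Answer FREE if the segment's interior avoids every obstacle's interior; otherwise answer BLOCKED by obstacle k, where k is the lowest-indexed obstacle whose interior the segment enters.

BLOCKED by obstacle 4

Obstacle 1 [(0,21) (7,14) (10,15) (11,21) (1,24)]:
  edge (0,21)–(7,14): clear
  edge (7,14)–(10,15): clear
  edge (10,15)–(11,21): clear
  edge (11,21)–(1,24): clear
  edge (1,24)–(0,21): clear
  midpoint (17/2,10) outside
  → clear
Obstacle 2 [(13,23) (16,13) (23,14) (23,17) (21,23)]:
  edge (13,23)–(16,13): clear
  edge (16,13)–(23,14): clear
  edge (23,14)–(23,17): clear
  edge (23,17)–(21,23): clear
  edge (21,23)–(13,23): clear
  midpoint (17/2,10) outside
  → clear
Obstacle 3 [(16,0) (23,1) (24,2) (16,11)]:
  edge (16,0)–(23,1): clear
  edge (23,1)–(24,2): clear
  edge (24,2)–(16,11): clear
  edge (16,11)–(16,0): clear
  midpoint (17/2,10) outside
  → clear
Obstacle 4 [(1,9) (4,0) (11,5) (11,10)]:
  edge (1,9)–(4,0): clear
  edge (4,0)–(11,5): clear
  edge (11,5)–(11,10): crosses AB
  edge (11,10)–(1,9): crosses AB
  → BLOCKED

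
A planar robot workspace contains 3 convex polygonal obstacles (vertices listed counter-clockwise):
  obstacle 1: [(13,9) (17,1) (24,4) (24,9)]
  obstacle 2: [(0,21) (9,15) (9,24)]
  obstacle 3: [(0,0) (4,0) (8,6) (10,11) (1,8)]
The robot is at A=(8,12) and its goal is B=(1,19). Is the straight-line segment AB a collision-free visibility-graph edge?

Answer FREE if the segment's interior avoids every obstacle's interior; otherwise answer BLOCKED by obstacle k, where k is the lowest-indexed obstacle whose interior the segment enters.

FREE

Obstacle 1 [(13,9) (17,1) (24,4) (24,9)]:
  edge (13,9)–(17,1): clear
  edge (17,1)–(24,4): clear
  edge (24,4)–(24,9): clear
  edge (24,9)–(13,9): clear
  midpoint (9/2,31/2) outside
  → clear
Obstacle 2 [(0,21) (9,15) (9,24)]:
  edge (0,21)–(9,15): clear
  edge (9,15)–(9,24): clear
  edge (9,24)–(0,21): clear
  midpoint (9/2,31/2) outside
  → clear
Obstacle 3 [(0,0) (4,0) (8,6) (10,11) (1,8)]:
  edge (0,0)–(4,0): clear
  edge (4,0)–(8,6): clear
  edge (8,6)–(10,11): clear
  edge (10,11)–(1,8): clear
  edge (1,8)–(0,0): clear
  midpoint (9/2,31/2) outside
  → clear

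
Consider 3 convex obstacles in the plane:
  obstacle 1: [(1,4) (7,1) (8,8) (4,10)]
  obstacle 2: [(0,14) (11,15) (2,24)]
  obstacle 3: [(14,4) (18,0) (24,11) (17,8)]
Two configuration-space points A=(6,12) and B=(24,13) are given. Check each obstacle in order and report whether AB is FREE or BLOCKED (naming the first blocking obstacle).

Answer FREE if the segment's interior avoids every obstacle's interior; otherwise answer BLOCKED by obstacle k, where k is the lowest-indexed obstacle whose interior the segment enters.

Obstacle 1 [(1,4) (7,1) (8,8) (4,10)]:
  edge (1,4)–(7,1): clear
  edge (7,1)–(8,8): clear
  edge (8,8)–(4,10): clear
  edge (4,10)–(1,4): clear
  midpoint (15,25/2) outside
  → clear
Obstacle 2 [(0,14) (11,15) (2,24)]:
  edge (0,14)–(11,15): clear
  edge (11,15)–(2,24): clear
  edge (2,24)–(0,14): clear
  midpoint (15,25/2) outside
  → clear
Obstacle 3 [(14,4) (18,0) (24,11) (17,8)]:
  edge (14,4)–(18,0): clear
  edge (18,0)–(24,11): clear
  edge (24,11)–(17,8): clear
  edge (17,8)–(14,4): clear
  midpoint (15,25/2) outside
  → clear

FREE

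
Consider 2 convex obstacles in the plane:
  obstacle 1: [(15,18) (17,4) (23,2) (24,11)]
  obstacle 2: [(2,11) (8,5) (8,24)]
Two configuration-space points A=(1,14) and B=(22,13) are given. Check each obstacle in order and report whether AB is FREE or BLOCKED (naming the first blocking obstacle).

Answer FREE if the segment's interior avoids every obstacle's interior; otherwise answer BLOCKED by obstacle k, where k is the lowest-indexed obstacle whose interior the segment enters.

Obstacle 1 [(15,18) (17,4) (23,2) (24,11)]:
  edge (15,18)–(17,4): crosses AB
  edge (17,4)–(23,2): clear
  edge (23,2)–(24,11): clear
  edge (24,11)–(15,18): crosses AB
  → BLOCKED
Obstacle 2 [(2,11) (8,5) (8,24)]:
  edge (2,11)–(8,5): clear
  edge (8,5)–(8,24): crosses AB
  edge (8,24)–(2,11): crosses AB
  → BLOCKED

BLOCKED by obstacle 1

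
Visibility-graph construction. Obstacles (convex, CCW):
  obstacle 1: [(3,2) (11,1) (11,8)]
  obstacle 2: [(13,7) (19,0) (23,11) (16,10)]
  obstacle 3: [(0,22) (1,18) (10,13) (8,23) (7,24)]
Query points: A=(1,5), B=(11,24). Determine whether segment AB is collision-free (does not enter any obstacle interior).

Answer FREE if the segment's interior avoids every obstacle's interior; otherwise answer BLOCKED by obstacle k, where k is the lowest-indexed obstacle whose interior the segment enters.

BLOCKED by obstacle 3

Obstacle 1 [(3,2) (11,1) (11,8)]:
  edge (3,2)–(11,1): clear
  edge (11,1)–(11,8): clear
  edge (11,8)–(3,2): clear
  midpoint (6,29/2) outside
  → clear
Obstacle 2 [(13,7) (19,0) (23,11) (16,10)]:
  edge (13,7)–(19,0): clear
  edge (19,0)–(23,11): clear
  edge (23,11)–(16,10): clear
  edge (16,10)–(13,7): clear
  midpoint (6,29/2) outside
  → clear
Obstacle 3 [(0,22) (1,18) (10,13) (8,23) (7,24)]:
  edge (0,22)–(1,18): clear
  edge (1,18)–(10,13): crosses AB
  edge (10,13)–(8,23): crosses AB
  edge (8,23)–(7,24): clear
  edge (7,24)–(0,22): clear
  → BLOCKED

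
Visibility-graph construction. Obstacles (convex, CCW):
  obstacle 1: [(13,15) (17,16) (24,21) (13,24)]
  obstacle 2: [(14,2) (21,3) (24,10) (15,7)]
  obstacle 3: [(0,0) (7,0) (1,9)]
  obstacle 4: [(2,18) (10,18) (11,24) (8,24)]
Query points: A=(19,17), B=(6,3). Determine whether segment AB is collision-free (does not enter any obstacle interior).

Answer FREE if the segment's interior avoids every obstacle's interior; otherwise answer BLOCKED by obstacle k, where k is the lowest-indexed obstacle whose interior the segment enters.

FREE

Obstacle 1 [(13,15) (17,16) (24,21) (13,24)]:
  edge (13,15)–(17,16): clear
  edge (17,16)–(24,21): clear
  edge (24,21)–(13,24): clear
  edge (13,24)–(13,15): clear
  midpoint (25/2,10) outside
  → clear
Obstacle 2 [(14,2) (21,3) (24,10) (15,7)]:
  edge (14,2)–(21,3): clear
  edge (21,3)–(24,10): clear
  edge (24,10)–(15,7): clear
  edge (15,7)–(14,2): clear
  midpoint (25/2,10) outside
  → clear
Obstacle 3 [(0,0) (7,0) (1,9)]:
  edge (0,0)–(7,0): clear
  edge (7,0)–(1,9): clear
  edge (1,9)–(0,0): clear
  midpoint (25/2,10) outside
  → clear
Obstacle 4 [(2,18) (10,18) (11,24) (8,24)]:
  edge (2,18)–(10,18): clear
  edge (10,18)–(11,24): clear
  edge (11,24)–(8,24): clear
  edge (8,24)–(2,18): clear
  midpoint (25/2,10) outside
  → clear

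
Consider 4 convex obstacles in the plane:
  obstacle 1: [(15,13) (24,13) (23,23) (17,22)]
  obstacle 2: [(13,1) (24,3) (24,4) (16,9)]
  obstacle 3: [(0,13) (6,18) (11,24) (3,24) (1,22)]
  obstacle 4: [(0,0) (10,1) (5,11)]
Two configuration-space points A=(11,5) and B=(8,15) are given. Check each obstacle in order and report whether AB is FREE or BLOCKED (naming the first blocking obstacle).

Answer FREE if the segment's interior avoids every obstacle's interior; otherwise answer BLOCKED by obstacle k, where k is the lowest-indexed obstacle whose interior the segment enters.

Obstacle 1 [(15,13) (24,13) (23,23) (17,22)]:
  edge (15,13)–(24,13): clear
  edge (24,13)–(23,23): clear
  edge (23,23)–(17,22): clear
  edge (17,22)–(15,13): clear
  midpoint (19/2,10) outside
  → clear
Obstacle 2 [(13,1) (24,3) (24,4) (16,9)]:
  edge (13,1)–(24,3): clear
  edge (24,3)–(24,4): clear
  edge (24,4)–(16,9): clear
  edge (16,9)–(13,1): clear
  midpoint (19/2,10) outside
  → clear
Obstacle 3 [(0,13) (6,18) (11,24) (3,24) (1,22)]:
  edge (0,13)–(6,18): clear
  edge (6,18)–(11,24): clear
  edge (11,24)–(3,24): clear
  edge (3,24)–(1,22): clear
  edge (1,22)–(0,13): clear
  midpoint (19/2,10) outside
  → clear
Obstacle 4 [(0,0) (10,1) (5,11)]:
  edge (0,0)–(10,1): clear
  edge (10,1)–(5,11): clear
  edge (5,11)–(0,0): clear
  midpoint (19/2,10) outside
  → clear

FREE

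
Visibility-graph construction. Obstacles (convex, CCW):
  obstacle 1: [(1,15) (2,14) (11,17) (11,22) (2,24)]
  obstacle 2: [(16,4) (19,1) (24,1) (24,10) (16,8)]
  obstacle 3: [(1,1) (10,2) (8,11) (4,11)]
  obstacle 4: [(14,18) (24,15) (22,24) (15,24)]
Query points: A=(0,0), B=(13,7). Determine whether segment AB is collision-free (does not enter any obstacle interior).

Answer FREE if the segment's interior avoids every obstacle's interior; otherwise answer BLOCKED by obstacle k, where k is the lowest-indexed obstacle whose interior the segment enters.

Obstacle 1 [(1,15) (2,14) (11,17) (11,22) (2,24)]:
  edge (1,15)–(2,14): clear
  edge (2,14)–(11,17): clear
  edge (11,17)–(11,22): clear
  edge (11,22)–(2,24): clear
  edge (2,24)–(1,15): clear
  midpoint (13/2,7/2) outside
  → clear
Obstacle 2 [(16,4) (19,1) (24,1) (24,10) (16,8)]:
  edge (16,4)–(19,1): clear
  edge (19,1)–(24,1): clear
  edge (24,1)–(24,10): clear
  edge (24,10)–(16,8): clear
  edge (16,8)–(16,4): clear
  midpoint (13/2,7/2) outside
  → clear
Obstacle 3 [(1,1) (10,2) (8,11) (4,11)]:
  edge (1,1)–(10,2): crosses AB
  edge (10,2)–(8,11): crosses AB
  edge (8,11)–(4,11): clear
  edge (4,11)–(1,1): clear
  → BLOCKED
Obstacle 4 [(14,18) (24,15) (22,24) (15,24)]:
  edge (14,18)–(24,15): clear
  edge (24,15)–(22,24): clear
  edge (22,24)–(15,24): clear
  edge (15,24)–(14,18): clear
  midpoint (13/2,7/2) outside
  → clear

BLOCKED by obstacle 3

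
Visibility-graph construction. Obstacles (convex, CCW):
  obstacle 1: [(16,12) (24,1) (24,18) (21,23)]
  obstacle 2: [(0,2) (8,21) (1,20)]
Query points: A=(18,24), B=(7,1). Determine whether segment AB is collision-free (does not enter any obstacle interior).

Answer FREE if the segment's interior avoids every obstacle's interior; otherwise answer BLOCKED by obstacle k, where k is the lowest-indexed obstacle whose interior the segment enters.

FREE

Obstacle 1 [(16,12) (24,1) (24,18) (21,23)]:
  edge (16,12)–(24,1): clear
  edge (24,1)–(24,18): clear
  edge (24,18)–(21,23): clear
  edge (21,23)–(16,12): clear
  midpoint (25/2,25/2) outside
  → clear
Obstacle 2 [(0,2) (8,21) (1,20)]:
  edge (0,2)–(8,21): clear
  edge (8,21)–(1,20): clear
  edge (1,20)–(0,2): clear
  midpoint (25/2,25/2) outside
  → clear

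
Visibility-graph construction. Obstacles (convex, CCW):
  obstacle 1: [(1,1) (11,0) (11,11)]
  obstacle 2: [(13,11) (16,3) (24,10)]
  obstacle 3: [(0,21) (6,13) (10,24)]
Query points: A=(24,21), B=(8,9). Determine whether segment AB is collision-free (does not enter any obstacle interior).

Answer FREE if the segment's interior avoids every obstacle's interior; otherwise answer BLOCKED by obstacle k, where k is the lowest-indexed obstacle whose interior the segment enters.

FREE

Obstacle 1 [(1,1) (11,0) (11,11)]:
  edge (1,1)–(11,0): clear
  edge (11,0)–(11,11): clear
  edge (11,11)–(1,1): clear
  midpoint (16,15) outside
  → clear
Obstacle 2 [(13,11) (16,3) (24,10)]:
  edge (13,11)–(16,3): clear
  edge (16,3)–(24,10): clear
  edge (24,10)–(13,11): clear
  midpoint (16,15) outside
  → clear
Obstacle 3 [(0,21) (6,13) (10,24)]:
  edge (0,21)–(6,13): clear
  edge (6,13)–(10,24): clear
  edge (10,24)–(0,21): clear
  midpoint (16,15) outside
  → clear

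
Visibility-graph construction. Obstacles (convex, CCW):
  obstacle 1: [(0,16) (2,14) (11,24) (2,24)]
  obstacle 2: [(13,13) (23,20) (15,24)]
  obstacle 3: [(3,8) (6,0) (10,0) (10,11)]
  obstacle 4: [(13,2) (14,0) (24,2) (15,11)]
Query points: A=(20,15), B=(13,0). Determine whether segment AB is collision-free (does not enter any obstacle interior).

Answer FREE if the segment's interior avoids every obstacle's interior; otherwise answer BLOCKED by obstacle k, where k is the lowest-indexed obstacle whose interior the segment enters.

Obstacle 1 [(0,16) (2,14) (11,24) (2,24)]:
  edge (0,16)–(2,14): clear
  edge (2,14)–(11,24): clear
  edge (11,24)–(2,24): clear
  edge (2,24)–(0,16): clear
  midpoint (33/2,15/2) outside
  → clear
Obstacle 2 [(13,13) (23,20) (15,24)]:
  edge (13,13)–(23,20): clear
  edge (23,20)–(15,24): clear
  edge (15,24)–(13,13): clear
  midpoint (33/2,15/2) outside
  → clear
Obstacle 3 [(3,8) (6,0) (10,0) (10,11)]:
  edge (3,8)–(6,0): clear
  edge (6,0)–(10,0): clear
  edge (10,0)–(10,11): clear
  edge (10,11)–(3,8): clear
  midpoint (33/2,15/2) outside
  → clear
Obstacle 4 [(13,2) (14,0) (24,2) (15,11)]:
  edge (13,2)–(14,0): crosses AB
  edge (14,0)–(24,2): clear
  edge (24,2)–(15,11): crosses AB
  edge (15,11)–(13,2): clear
  → BLOCKED

BLOCKED by obstacle 4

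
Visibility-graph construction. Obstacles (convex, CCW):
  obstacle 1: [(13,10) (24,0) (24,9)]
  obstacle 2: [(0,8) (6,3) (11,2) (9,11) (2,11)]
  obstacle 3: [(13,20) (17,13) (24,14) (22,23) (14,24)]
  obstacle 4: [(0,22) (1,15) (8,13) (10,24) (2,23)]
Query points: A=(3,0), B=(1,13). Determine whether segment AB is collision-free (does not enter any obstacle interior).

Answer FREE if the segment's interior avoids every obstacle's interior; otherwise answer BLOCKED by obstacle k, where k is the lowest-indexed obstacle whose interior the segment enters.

Obstacle 1 [(13,10) (24,0) (24,9)]:
  edge (13,10)–(24,0): clear
  edge (24,0)–(24,9): clear
  edge (24,9)–(13,10): clear
  midpoint (2,13/2) outside
  → clear
Obstacle 2 [(0,8) (6,3) (11,2) (9,11) (2,11)]:
  edge (0,8)–(6,3): crosses AB
  edge (6,3)–(11,2): clear
  edge (11,2)–(9,11): clear
  edge (9,11)–(2,11): clear
  edge (2,11)–(0,8): crosses AB
  → BLOCKED
Obstacle 3 [(13,20) (17,13) (24,14) (22,23) (14,24)]:
  edge (13,20)–(17,13): clear
  edge (17,13)–(24,14): clear
  edge (24,14)–(22,23): clear
  edge (22,23)–(14,24): clear
  edge (14,24)–(13,20): clear
  midpoint (2,13/2) outside
  → clear
Obstacle 4 [(0,22) (1,15) (8,13) (10,24) (2,23)]:
  edge (0,22)–(1,15): clear
  edge (1,15)–(8,13): clear
  edge (8,13)–(10,24): clear
  edge (10,24)–(2,23): clear
  edge (2,23)–(0,22): clear
  midpoint (2,13/2) outside
  → clear

BLOCKED by obstacle 2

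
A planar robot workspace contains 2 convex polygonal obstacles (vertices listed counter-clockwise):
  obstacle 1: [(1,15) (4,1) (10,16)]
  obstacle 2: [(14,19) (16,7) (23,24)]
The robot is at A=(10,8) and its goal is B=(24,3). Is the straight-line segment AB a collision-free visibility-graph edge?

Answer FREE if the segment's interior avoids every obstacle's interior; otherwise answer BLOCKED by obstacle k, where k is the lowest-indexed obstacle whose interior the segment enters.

Obstacle 1 [(1,15) (4,1) (10,16)]:
  edge (1,15)–(4,1): clear
  edge (4,1)–(10,16): clear
  edge (10,16)–(1,15): clear
  midpoint (17,11/2) outside
  → clear
Obstacle 2 [(14,19) (16,7) (23,24)]:
  edge (14,19)–(16,7): clear
  edge (16,7)–(23,24): clear
  edge (23,24)–(14,19): clear
  midpoint (17,11/2) outside
  → clear

FREE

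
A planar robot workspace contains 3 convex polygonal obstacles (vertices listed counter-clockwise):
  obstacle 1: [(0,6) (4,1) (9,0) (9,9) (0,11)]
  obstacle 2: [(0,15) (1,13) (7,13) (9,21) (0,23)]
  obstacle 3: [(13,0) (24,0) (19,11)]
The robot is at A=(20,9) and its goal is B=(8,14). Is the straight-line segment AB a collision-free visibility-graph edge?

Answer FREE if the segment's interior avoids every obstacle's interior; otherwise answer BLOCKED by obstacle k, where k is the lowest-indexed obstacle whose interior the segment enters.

BLOCKED by obstacle 3

Obstacle 1 [(0,6) (4,1) (9,0) (9,9) (0,11)]:
  edge (0,6)–(4,1): clear
  edge (4,1)–(9,0): clear
  edge (9,0)–(9,9): clear
  edge (9,9)–(0,11): clear
  edge (0,11)–(0,6): clear
  midpoint (14,23/2) outside
  → clear
Obstacle 2 [(0,15) (1,13) (7,13) (9,21) (0,23)]:
  edge (0,15)–(1,13): clear
  edge (1,13)–(7,13): clear
  edge (7,13)–(9,21): clear
  edge (9,21)–(0,23): clear
  edge (0,23)–(0,15): clear
  midpoint (14,23/2) outside
  → clear
Obstacle 3 [(13,0) (24,0) (19,11)]:
  edge (13,0)–(24,0): clear
  edge (24,0)–(19,11): crosses AB
  edge (19,11)–(13,0): crosses AB
  → BLOCKED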